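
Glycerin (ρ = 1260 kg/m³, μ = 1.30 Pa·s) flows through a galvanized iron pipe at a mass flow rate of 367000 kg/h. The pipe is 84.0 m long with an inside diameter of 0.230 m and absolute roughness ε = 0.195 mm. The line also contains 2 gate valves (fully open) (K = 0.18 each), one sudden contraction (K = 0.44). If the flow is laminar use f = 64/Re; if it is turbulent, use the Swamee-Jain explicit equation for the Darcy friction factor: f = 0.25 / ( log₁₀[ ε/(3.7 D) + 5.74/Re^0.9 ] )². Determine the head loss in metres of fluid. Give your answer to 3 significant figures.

h_f ≈ 10.6 m

ṁ = 367000 kg/h = 367000/3600 = 101.9 kg/s.
A = πD²/4 = π(0.23)²/4 = 0.04155 m²; mean velocity V = ṁ/(ρA) = 101.9/(1260 · 0.04155) = 1.947 m/s.
Reynolds number Re = ρVD/μ = 1260 · 1.947 · 0.23 / 1.3 = 434.1.
Re < 2300 → laminar flow, so f = 64/Re = 64/434.1 = 0.1474 (the turbulent correlation is not needed).
Total minor-loss coefficient ΣK = 2·0.18 + 1·0.44 = 0.8.
ΔP = [f·L/D + ΣK]·(ρV²/2) = [0.1474·84/0.23 + 0.8]·(1260·1.947²/2) = [53.84 + 0.8]·2389 = 1.305e+05 Pa.
Head loss h_f = ΔP/(ρg) = 1.305e+05/(1260·9.81) = 10.6 m.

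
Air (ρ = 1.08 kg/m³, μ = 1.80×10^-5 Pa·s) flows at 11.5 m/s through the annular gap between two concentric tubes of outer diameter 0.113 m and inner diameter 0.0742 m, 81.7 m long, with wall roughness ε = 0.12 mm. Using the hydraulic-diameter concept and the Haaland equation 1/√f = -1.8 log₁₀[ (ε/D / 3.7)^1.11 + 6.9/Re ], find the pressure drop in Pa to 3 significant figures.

ΔP ≈ 4550 Pa

Hydraulic diameter D_h = 4A/P = D_o - D_i = 0.113 - 0.0742 = 0.0388 m.
Re = ρVD_h/μ = 1.08·11.5·0.0388/1.8e-05 = 2.677e+04.
ε/D_h = 0.00012/0.0388 = 0.00309; Haaland gives 1/√f = -1.8 log₁₀[0.000383+0.000258] = 5.748, so f = 0.03027.
ΔP = f(L/D_h)(ρV²/2) = 0.03027·81.7/0.0388·71.42 = 4552 Pa.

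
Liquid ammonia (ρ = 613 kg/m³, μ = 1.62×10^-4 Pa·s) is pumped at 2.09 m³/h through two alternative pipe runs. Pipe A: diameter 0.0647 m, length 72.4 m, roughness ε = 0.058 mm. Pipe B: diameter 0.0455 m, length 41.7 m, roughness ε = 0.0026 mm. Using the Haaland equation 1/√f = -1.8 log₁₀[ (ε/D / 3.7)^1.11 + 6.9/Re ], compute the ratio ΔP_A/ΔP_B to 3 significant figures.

ΔP_A/ΔP_B ≈ 0.358

Pipe A: V = Q/A = 0.0005806/0.003288 = 0.1766 m/s; Re = 4.323e+04; ε/D = 0.000896; Haaland → f = 0.02394; ΔP_A = f(L/D)(ρV²/2) = 256 Pa.
Pipe B: V = Q/A = 0.0005806/0.001626 = 0.3571 m/s; Re = 6.147e+04; ε/D = 5.71e-05; Haaland → f = 0.01996; ΔP_B = f(L/D)(ρV²/2) = 714.7 Pa.
ΔP_A/ΔP_B = 256/714.7 = 0.358.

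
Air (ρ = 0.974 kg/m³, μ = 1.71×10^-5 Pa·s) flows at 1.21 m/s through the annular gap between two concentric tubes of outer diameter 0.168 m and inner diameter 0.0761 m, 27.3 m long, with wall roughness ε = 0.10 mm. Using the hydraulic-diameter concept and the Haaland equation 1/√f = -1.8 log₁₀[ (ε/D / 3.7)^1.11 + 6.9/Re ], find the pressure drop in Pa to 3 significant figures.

Hydraulic diameter D_h = 4A/P = D_o - D_i = 0.168 - 0.0761 = 0.0919 m.
Re = ρVD_h/μ = 0.974·1.21·0.0919/1.71e-05 = 6334.
ε/D_h = 0.0001/0.0919 = 0.00109; Haaland gives 1/√f = -1.8 log₁₀[0.00012+0.00109] = 5.251, so f = 0.03626.
ΔP = f(L/D_h)(ρV²/2) = 0.03626·27.3/0.0919·0.713 = 7.681 Pa.

ΔP ≈ 7.68 Pa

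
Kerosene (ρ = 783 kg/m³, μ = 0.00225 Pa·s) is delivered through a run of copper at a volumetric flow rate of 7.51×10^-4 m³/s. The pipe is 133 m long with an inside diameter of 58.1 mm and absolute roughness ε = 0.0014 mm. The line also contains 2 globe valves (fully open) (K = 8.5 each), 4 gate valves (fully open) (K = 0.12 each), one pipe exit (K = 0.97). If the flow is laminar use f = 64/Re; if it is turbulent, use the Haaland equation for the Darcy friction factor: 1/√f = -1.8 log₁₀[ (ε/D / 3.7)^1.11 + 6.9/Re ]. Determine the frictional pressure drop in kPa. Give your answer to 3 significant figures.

ΔP ≈ 3.19 kPa

Cross-sectional area A = πD²/4 = π(0.0581)²/4 = 0.002651 m²; mean velocity V = Q/A = 0.000751/0.002651 = 0.2833 m/s.
Reynolds number Re = ρVD/μ = 783 · 0.2833 · 0.0581 / 0.00225 = 5727.
Re > 4000 → turbulent. Relative roughness ε/D = 1.4e-06/0.0581 = 2.41e-05. Haaland: 1/√f = -1.8 log₁₀[(2.41e-05/3.7)^1.11 + 6.9/5727] = -1.8 log₁₀[1.75e-06 + 0.0012] = 5.253, so f = 0.03624.
Total minor-loss coefficient ΣK = 2·8.5 + 4·0.12 + 1·0.97 = 18.4.
ΔP = [f·L/D + ΣK]·(ρV²/2) = [0.03624·133/0.0581 + 18.4]·(783·0.2833²/2) = [82.95 + 18.4]·31.41 = 3185 Pa.
ΔP = 3185 Pa = 3.19 kPa.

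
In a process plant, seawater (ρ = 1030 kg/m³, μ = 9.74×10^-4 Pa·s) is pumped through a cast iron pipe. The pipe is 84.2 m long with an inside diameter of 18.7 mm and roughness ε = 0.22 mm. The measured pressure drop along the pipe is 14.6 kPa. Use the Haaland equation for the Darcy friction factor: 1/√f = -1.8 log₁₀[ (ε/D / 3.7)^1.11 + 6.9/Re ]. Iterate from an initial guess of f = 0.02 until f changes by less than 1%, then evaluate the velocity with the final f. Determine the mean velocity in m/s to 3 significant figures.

V ≈ 0.368 m/s

Rearranging Darcy-Weisbach: V = √(2·ΔP·D/(f·L·ρ)). With ε/D = 0.00022/0.0187 = 0.0118, iterate starting from f = 0.02:
  f = 0.02 → V = √(2·1.46e+04·0.0187/(0.02·84.2·1030)) = 0.5611 m/s; Re = ρVD/μ = 1.11e+04; f → 0.04441
  f = 0.04441 → V = 0.3765 m/s; Re = 7446; f → 0.04628
  f = 0.04628 → V = 0.3688 m/s; Re = 7294; f → 0.0464
Converged (Δf/f < 1%). With the final f = 0.0464: V = √(2·1.46e+04·0.0187/(0.0464·84.2·1030)) = 0.3684 m/s.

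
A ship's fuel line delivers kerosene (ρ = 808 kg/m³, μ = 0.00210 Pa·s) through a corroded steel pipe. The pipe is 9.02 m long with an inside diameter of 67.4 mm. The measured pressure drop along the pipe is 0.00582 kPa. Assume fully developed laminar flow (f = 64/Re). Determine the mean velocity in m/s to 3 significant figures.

V ≈ 0.0436 m/s

For laminar flow, f = 64/Re with Re = ρVD/μ, so Darcy-Weisbach reduces to ΔP = 32μLV/D². Solving for V: V = ΔP·D²/(32μL) = 5.82·(0.0674)²/(32·0.0021·9.02) = 0.04362 m/s.
Check: Re = ρVD/μ = 808·0.04362·0.0674/0.0021 = 1131 < 2300, so the laminar assumption holds.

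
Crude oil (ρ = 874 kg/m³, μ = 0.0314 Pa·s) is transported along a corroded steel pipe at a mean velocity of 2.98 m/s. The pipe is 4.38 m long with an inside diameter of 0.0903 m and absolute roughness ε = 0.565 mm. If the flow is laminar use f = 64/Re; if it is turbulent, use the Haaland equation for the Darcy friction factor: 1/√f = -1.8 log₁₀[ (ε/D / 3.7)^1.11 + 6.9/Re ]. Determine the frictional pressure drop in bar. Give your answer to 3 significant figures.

ΔP ≈ 0.0766 bar

Reynolds number Re = ρVD/μ = 874 · 2.98 · 0.0903 / 0.0314 = 7490.
Re > 4000 → turbulent. Relative roughness ε/D = 0.000565/0.0903 = 0.00626. Haaland: 1/√f = -1.8 log₁₀[(0.00626/3.7)^1.11 + 6.9/7490] = -1.8 log₁₀[0.000838 + 0.000921] = 4.958, so f = 0.04067.
Darcy-Weisbach: ΔP = f(L/D)(ρV²/2) = 0.04067·(4.38/0.0903)·(874·2.98²/2) = 0.04067·48.5·3881 = 7656 Pa.
ΔP = 7656 Pa = 0.0766 bar.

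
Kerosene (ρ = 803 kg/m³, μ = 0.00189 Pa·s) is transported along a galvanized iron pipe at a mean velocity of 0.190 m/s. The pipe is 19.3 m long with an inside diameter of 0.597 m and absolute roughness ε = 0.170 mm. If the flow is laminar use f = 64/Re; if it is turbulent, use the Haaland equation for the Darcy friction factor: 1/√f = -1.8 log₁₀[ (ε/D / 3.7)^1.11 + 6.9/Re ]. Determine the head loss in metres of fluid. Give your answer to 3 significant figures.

h_f ≈ 0.00129 m

Reynolds number Re = ρVD/μ = 803 · 0.19 · 0.597 / 0.00189 = 4.819e+04.
Re > 4000 → turbulent. Relative roughness ε/D = 0.00017/0.597 = 0.000285. Haaland: 1/√f = -1.8 log₁₀[(0.000285/3.7)^1.11 + 6.9/4.819e+04] = -1.8 log₁₀[2.71e-05 + 0.000143] = 6.784, so f = 0.02173.
Darcy-Weisbach: ΔP = f(L/D)(ρV²/2) = 0.02173·(19.3/0.597)·(803·0.19²/2) = 0.02173·32.33·14.49 = 10.18 Pa.
Head loss h_f = ΔP/(ρg) = 10.18/(803·9.81) = 0.00129 m.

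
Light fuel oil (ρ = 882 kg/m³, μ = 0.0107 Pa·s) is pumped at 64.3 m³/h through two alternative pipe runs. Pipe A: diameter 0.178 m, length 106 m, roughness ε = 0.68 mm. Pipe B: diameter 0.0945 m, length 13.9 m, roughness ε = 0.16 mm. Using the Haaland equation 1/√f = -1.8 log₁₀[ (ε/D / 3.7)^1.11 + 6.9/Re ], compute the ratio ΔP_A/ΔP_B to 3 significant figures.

Pipe A: V = Q/A = 0.01786/0.02488 = 0.7178 m/s; Re = 1.053e+04; ε/D = 0.00382; Haaland → f = 0.03563; ΔP_A = f(L/D)(ρV²/2) = 4821 Pa.
Pipe B: V = Q/A = 0.01786/0.007014 = 2.547 m/s; Re = 1.984e+04; ε/D = 0.00169; Haaland → f = 0.02897; ΔP_B = f(L/D)(ρV²/2) = 1.219e+04 Pa.
ΔP_A/ΔP_B = 4821/1.219e+04 = 0.396.

ΔP_A/ΔP_B ≈ 0.396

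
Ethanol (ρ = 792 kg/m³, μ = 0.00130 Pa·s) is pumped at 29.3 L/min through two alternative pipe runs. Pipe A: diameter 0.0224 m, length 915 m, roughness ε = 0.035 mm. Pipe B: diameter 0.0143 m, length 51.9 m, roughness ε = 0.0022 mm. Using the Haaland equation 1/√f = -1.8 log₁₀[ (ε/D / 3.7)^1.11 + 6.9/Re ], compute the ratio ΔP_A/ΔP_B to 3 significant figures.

Pipe A: V = Q/A = 0.0004883/0.0003941 = 1.239 m/s; Re = 1.691e+04; ε/D = 0.00156; Haaland → f = 0.02957; ΔP_A = f(L/D)(ρV²/2) = 7.344e+05 Pa.
Pipe B: V = Q/A = 0.0004883/0.0001606 = 3.041 m/s; Re = 2.649e+04; ε/D = 0.000154; Haaland → f = 0.02433; ΔP_B = f(L/D)(ρV²/2) = 3.232e+05 Pa.
ΔP_A/ΔP_B = 7.344e+05/3.232e+05 = 2.27.

ΔP_A/ΔP_B ≈ 2.27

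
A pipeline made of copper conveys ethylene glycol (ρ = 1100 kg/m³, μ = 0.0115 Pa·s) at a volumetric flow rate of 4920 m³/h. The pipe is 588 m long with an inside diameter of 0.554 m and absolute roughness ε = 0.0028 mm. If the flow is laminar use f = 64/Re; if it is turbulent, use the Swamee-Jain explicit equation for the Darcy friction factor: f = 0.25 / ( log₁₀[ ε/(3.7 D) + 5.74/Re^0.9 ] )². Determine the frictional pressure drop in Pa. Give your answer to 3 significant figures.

Q = 4920 m³/h = 4920/3600 = 1.367 m³/s.
Cross-sectional area A = πD²/4 = π(0.554)²/4 = 0.2411 m²; mean velocity V = Q/A = 1.367/0.2411 = 5.67 m/s.
Reynolds number Re = ρVD/μ = 1100 · 5.67 · 0.554 / 0.0115 = 3.004e+05.
Re > 4000 → turbulent. Relative roughness ε/D = 2.8e-06/0.554 = 5.05e-06. Swamee-Jain: f = 0.25/(log₁₀[5.05e-06/3.7 + 5.74/3.004e+05^0.9])² = 0.25/(log₁₀[1.37e-06 + 6.74e-05])² = 0.25/(-4.162)² = 0.01443.
Darcy-Weisbach: ΔP = f(L/D)(ρV²/2) = 0.01443·(588/0.554)·(1100·5.67²/2) = 0.01443·1061·1.768e+04 = 2.708e+05 Pa.

ΔP ≈ 271000 Pa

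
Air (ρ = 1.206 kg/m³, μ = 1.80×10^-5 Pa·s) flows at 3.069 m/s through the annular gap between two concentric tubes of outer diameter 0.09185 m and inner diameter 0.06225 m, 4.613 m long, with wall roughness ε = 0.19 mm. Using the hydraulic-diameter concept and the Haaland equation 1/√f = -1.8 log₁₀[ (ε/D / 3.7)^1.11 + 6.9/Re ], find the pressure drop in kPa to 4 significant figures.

Hydraulic diameter D_h = 4A/P = D_o - D_i = 0.09185 - 0.06225 = 0.0296 m.
Re = ρVD_h/μ = 1.206·3.069·0.0296/1.8e-05 = 6086.
ε/D_h = 0.00019/0.0296 = 0.00642; Haaland gives 1/√f = -1.8 log₁₀[0.000862+0.00113] = 4.86, so f = 0.04234.
ΔP = f(L/D_h)(ρV²/2) = 0.04234·4.613/0.0296·5.68 = 37.48 Pa.
ΔP = 0.03748 kPa.

ΔP ≈ 0.03748 kPa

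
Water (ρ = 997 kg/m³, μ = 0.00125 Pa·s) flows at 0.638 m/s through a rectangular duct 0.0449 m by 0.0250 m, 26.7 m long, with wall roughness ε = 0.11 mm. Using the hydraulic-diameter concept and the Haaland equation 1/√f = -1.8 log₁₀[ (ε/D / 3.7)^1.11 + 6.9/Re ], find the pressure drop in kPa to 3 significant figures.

ΔP ≈ 5.52 kPa

Hydraulic diameter D_h = 4A/P = 4·(0.0449·0.025)/(2·(0.0449+0.025)) = 0.00449/0.1398 = 0.03212 m.
Re = ρVD_h/μ = 997·0.638·0.03212/0.00125 = 1.634e+04.
ε/D_h = 0.00011/0.03212 = 0.00342; Haaland gives 1/√f = -1.8 log₁₀[0.000429+0.000422] = 5.526, so f = 0.03275.
ΔP = f(L/D_h)(ρV²/2) = 0.03275·26.7/0.03212·202.9 = 5525 Pa.
ΔP = 5.52 kPa.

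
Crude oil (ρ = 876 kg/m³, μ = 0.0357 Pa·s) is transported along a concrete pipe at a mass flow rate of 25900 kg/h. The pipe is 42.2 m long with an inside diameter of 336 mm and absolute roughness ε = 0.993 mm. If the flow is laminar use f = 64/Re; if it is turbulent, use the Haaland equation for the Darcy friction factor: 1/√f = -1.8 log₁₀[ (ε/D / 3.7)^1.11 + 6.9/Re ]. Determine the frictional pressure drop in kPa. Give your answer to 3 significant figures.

ṁ = 25900 kg/h = 25900/3600 = 7.194 kg/s.
A = πD²/4 = π(0.336)²/4 = 0.08867 m²; mean velocity V = ṁ/(ρA) = 7.194/(876 · 0.08867) = 0.09262 m/s.
Reynolds number Re = ρVD/μ = 876 · 0.09262 · 0.336 / 0.0357 = 763.7.
Re < 2300 → laminar flow, so f = 64/Re = 64/763.7 = 0.08381 (the turbulent correlation is not needed).
Darcy-Weisbach: ΔP = f(L/D)(ρV²/2) = 0.08381·(42.2/0.336)·(876·0.09262²/2) = 0.08381·125.6·3.758 = 39.55 Pa.
ΔP = 39.55 Pa = 0.0396 kPa.

ΔP ≈ 0.0396 kPa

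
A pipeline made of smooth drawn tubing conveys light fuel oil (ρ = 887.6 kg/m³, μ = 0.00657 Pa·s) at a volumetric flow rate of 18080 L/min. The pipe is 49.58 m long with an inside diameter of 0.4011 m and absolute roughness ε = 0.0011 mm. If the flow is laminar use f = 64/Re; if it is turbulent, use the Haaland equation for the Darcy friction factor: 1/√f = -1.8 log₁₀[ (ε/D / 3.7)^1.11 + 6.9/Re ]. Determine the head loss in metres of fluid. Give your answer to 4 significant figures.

Q = 18080 L/min = 18080/60000 = 0.3013 m³/s.
Cross-sectional area A = πD²/4 = π(0.4011)²/4 = 0.1264 m²; mean velocity V = Q/A = 0.3013/0.1264 = 2.385 m/s.
Reynolds number Re = ρVD/μ = 887.6 · 2.385 · 0.4011 / 0.00657 = 1.292e+05.
Re > 4000 → turbulent. Relative roughness ε/D = 1.1e-06/0.4011 = 2.74e-06. Haaland: 1/√f = -1.8 log₁₀[(2.74e-06/3.7)^1.11 + 6.9/1.292e+05] = -1.8 log₁₀[1.57e-07 + 5.34e-05] = 7.688, so f = 0.01692.
Darcy-Weisbach: ΔP = f(L/D)(ρV²/2) = 0.01692·(49.58/0.4011)·(887.6·2.385²/2) = 0.01692·123.6·2524 = 5278 Pa.
Head loss h_f = ΔP/(ρg) = 5278/(887.6·9.81) = 0.6062 m.

h_f ≈ 0.6062 m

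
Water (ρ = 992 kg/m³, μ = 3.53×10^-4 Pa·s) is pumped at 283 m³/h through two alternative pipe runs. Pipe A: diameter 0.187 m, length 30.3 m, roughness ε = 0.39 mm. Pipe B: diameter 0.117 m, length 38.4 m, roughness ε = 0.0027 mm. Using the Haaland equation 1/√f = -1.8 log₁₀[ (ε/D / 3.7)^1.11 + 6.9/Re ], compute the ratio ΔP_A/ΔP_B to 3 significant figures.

Pipe A: V = Q/A = 0.07861/0.02746 = 2.862 m/s; Re = 1.504e+06; ε/D = 0.00209; Haaland → f = 0.02384; ΔP_A = f(L/D)(ρV²/2) = 1.569e+04 Pa.
Pipe B: V = Q/A = 0.07861/0.01075 = 7.312 m/s; Re = 2.404e+06; ε/D = 2.31e-05; Haaland → f = 0.01081; ΔP_B = f(L/D)(ρV²/2) = 9.409e+04 Pa.
ΔP_A/ΔP_B = 1.569e+04/9.409e+04 = 0.167.

ΔP_A/ΔP_B ≈ 0.167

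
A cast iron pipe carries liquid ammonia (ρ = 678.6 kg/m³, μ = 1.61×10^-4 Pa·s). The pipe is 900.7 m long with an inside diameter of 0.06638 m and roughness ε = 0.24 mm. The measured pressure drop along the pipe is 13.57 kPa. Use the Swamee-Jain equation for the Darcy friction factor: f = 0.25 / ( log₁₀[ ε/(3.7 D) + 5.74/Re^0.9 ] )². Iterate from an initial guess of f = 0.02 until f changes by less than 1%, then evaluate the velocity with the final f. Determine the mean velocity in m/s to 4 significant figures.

V ≈ 0.3180 m/s

Rearranging Darcy-Weisbach: V = √(2·ΔP·D/(f·L·ρ)). With ε/D = 0.00024/0.06638 = 0.00362, iterate starting from f = 0.02:
  f = 0.02 → V = √(2·1.357e+04·0.06638/(0.02·900.7·678.6)) = 0.3839 m/s; Re = ρVD/μ = 1.074e+05; f → 0.02892
  f = 0.02892 → V = 0.3193 m/s; Re = 8.932e+04; f → 0.02914
Converged (Δf/f < 1%). With the final f = 0.02914: V = √(2·1.357e+04·0.06638/(0.02914·900.7·678.6)) = 0.318 m/s.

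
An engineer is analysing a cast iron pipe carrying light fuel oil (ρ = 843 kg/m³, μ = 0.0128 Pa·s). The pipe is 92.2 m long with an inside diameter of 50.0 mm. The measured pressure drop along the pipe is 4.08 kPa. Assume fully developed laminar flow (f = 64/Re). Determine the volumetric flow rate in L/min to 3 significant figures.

For laminar flow, f = 64/Re with Re = ρVD/μ, so Darcy-Weisbach reduces to ΔP = 32μLV/D². Solving for V: V = ΔP·D²/(32μL) = 4080·(0.05)²/(32·0.0128·92.2) = 0.2701 m/s.
Check: Re = ρVD/μ = 843·0.2701·0.05/0.0128 = 889.4 < 2300, so the laminar assumption holds.
Q = V·A = 0.2701·(π/4·0.05²) = 0.0005303 m³/s = 31.8 L/min.

Q ≈ 31.8 L/min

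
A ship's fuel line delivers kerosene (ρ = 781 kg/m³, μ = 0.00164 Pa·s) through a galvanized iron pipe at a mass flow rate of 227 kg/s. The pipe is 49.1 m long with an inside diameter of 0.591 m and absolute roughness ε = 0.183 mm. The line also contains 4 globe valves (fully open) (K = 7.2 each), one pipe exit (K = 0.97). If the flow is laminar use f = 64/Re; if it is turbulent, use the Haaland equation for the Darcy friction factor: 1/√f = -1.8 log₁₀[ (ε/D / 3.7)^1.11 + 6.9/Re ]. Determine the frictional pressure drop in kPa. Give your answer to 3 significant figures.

ΔP ≈ 13.7 kPa

A = πD²/4 = π(0.591)²/4 = 0.2743 m²; mean velocity V = ṁ/(ρA) = 227/(781 · 0.2743) = 1.06 m/s.
Reynolds number Re = ρVD/μ = 781 · 1.06 · 0.591 / 0.00164 = 2.982e+05.
Re > 4000 → turbulent. Relative roughness ε/D = 0.000183/0.591 = 0.00031. Haaland: 1/√f = -1.8 log₁₀[(0.00031/3.7)^1.11 + 6.9/2.982e+05] = -1.8 log₁₀[2.98e-05 + 2.31e-05] = 7.697, so f = 0.01688.
Total minor-loss coefficient ΣK = 4·7.2 + 1·0.97 = 29.8.
ΔP = [f·L/D + ΣK]·(ρV²/2) = [0.01688·49.1/0.591 + 29.8]·(781·1.06²/2) = [1.402 + 29.8]·438.4 = 1.366e+04 Pa.
ΔP = 1.366e+04 Pa = 13.7 kPa.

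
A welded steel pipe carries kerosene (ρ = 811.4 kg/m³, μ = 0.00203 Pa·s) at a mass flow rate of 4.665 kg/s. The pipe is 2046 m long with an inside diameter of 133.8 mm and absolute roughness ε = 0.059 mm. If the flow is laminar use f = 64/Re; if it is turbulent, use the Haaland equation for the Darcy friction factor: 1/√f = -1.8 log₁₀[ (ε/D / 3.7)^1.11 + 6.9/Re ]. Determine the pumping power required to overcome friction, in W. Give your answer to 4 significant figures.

A = πD²/4 = π(0.1338)²/4 = 0.01406 m²; mean velocity V = ṁ/(ρA) = 4.665/(811.4 · 0.01406) = 0.4089 m/s.
Reynolds number Re = ρVD/μ = 811.4 · 0.4089 · 0.1338 / 0.00203 = 2.187e+04.
Re > 4000 → turbulent. Relative roughness ε/D = 5.9e-05/0.1338 = 0.000441. Haaland: 1/√f = -1.8 log₁₀[(0.000441/3.7)^1.11 + 6.9/2.187e+04] = -1.8 log₁₀[4.41e-05 + 0.000316] = 6.199, so f = 0.02602.
Darcy-Weisbach: ΔP = f(L/D)(ρV²/2) = 0.02602·(2046/0.1338)·(811.4·0.4089²/2) = 0.02602·1.529e+04·67.83 = 2.699e+04 Pa.
Q = ṁ/ρ = 4.665/811.4 = 0.005749 m³/s.
Pumping power P = QΔP = 0.005749·2.699e+04 = 155.17 W = 155.2 W.

P ≈ 155.2 W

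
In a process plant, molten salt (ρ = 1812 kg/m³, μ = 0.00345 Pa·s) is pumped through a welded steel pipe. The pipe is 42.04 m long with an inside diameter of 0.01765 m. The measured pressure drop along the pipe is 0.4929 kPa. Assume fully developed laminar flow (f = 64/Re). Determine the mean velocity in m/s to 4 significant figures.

V ≈ 0.03308 m/s

For laminar flow, f = 64/Re with Re = ρVD/μ, so Darcy-Weisbach reduces to ΔP = 32μLV/D². Solving for V: V = ΔP·D²/(32μL) = 492.9·(0.01765)²/(32·0.00345·42.04) = 0.03308 m/s.
Check: Re = ρVD/μ = 1812·0.03308·0.01765/0.00345 = 306.7 < 2300, so the laminar assumption holds.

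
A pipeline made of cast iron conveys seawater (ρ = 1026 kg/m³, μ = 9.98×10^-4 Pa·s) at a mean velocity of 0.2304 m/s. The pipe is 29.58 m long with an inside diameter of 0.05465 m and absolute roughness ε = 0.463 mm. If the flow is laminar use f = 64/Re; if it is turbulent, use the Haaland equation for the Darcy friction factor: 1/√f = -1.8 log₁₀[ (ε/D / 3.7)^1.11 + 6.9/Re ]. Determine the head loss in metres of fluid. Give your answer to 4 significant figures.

Reynolds number Re = ρVD/μ = 1026 · 0.2304 · 0.05465 / 0.000998 = 1.294e+04.
Re > 4000 → turbulent. Relative roughness ε/D = 0.000463/0.05465 = 0.00847. Haaland: 1/√f = -1.8 log₁₀[(0.00847/3.7)^1.11 + 6.9/1.294e+04] = -1.8 log₁₀[0.00117 + 0.000533] = 4.982, so f = 0.04028.
Darcy-Weisbach: ΔP = f(L/D)(ρV²/2) = 0.04028·(29.58/0.05465)·(1026·0.2304²/2) = 0.04028·541.3·27.23 = 593.8 Pa.
Head loss h_f = ΔP/(ρg) = 593.8/(1026·9.81) = 0.05899 m.

h_f ≈ 0.05899 m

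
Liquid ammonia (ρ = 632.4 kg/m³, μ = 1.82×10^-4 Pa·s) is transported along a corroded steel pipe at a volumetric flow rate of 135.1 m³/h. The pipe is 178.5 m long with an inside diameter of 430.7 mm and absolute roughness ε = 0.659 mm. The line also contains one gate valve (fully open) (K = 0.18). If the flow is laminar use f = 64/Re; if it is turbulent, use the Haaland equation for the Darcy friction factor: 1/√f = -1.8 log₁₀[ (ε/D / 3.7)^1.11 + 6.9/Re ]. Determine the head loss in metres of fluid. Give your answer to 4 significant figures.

h_f ≈ 0.03198 m

Q = 135.1 m³/h = 135.1/3600 = 0.03753 m³/s.
Cross-sectional area A = πD²/4 = π(0.4307)²/4 = 0.1457 m²; mean velocity V = Q/A = 0.03753/0.1457 = 0.2576 m/s.
Reynolds number Re = ρVD/μ = 632.4 · 0.2576 · 0.4307 / 0.000182 = 3.855e+05.
Re > 4000 → turbulent. Relative roughness ε/D = 0.000659/0.4307 = 0.00153. Haaland: 1/√f = -1.8 log₁₀[(0.00153/3.7)^1.11 + 6.9/3.855e+05] = -1.8 log₁₀[0.000176 + 1.79e-05] = 6.684, so f = 0.02238.
Total minor-loss coefficient ΣK = 1·0.18 = 0.18.
ΔP = [f·L/D + ΣK]·(ρV²/2) = [0.02238·178.5/0.4307 + 0.18]·(632.4·0.2576²/2) = [9.276 + 0.18]·20.98 = 198.4 Pa.
Head loss h_f = ΔP/(ρg) = 198.4/(632.4·9.81) = 0.03198 m.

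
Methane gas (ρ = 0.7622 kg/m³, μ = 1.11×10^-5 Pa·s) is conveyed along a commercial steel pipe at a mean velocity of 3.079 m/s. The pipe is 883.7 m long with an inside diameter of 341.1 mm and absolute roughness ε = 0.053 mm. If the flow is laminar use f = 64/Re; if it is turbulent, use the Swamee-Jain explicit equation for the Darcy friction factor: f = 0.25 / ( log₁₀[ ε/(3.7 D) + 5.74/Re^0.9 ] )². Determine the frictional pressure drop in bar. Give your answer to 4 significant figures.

Reynolds number Re = ρVD/μ = 0.7622 · 3.079 · 0.3411 / 1.11e-05 = 7.212e+04.
Re > 4000 → turbulent. Relative roughness ε/D = 5.3e-05/0.3411 = 0.000155. Swamee-Jain: f = 0.25/(log₁₀[0.000155/3.7 + 5.74/7.212e+04^0.9])² = 0.25/(log₁₀[4.2e-05 + 0.000244])² = 0.25/(-3.544)² = 0.0199.
Darcy-Weisbach: ΔP = f(L/D)(ρV²/2) = 0.0199·(883.7/0.3411)·(0.7622·3.079²/2) = 0.0199·2591·3.613 = 186.3 Pa.
ΔP = 186.3 Pa = 0.001863 bar.

ΔP ≈ 0.001863 bar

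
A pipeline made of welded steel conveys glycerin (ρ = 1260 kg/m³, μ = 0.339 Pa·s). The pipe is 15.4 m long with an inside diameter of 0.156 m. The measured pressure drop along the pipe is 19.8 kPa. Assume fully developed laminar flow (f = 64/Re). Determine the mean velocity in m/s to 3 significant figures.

For laminar flow, f = 64/Re with Re = ρVD/μ, so Darcy-Weisbach reduces to ΔP = 32μLV/D². Solving for V: V = ΔP·D²/(32μL) = 1.98e+04·(0.156)²/(32·0.339·15.4) = 2.884 m/s.
Check: Re = ρVD/μ = 1260·2.884·0.156/0.339 = 1672 < 2300, so the laminar assumption holds.

V ≈ 2.88 m/s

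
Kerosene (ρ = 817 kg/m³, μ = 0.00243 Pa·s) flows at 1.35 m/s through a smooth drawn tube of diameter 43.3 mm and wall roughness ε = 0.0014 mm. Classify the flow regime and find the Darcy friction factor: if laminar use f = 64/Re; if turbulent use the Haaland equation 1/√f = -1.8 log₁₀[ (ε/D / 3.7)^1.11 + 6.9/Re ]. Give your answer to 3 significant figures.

Re = ρVD/μ = 817·1.35·0.0433/0.00243 = 1.965e+04.
Re > 4000 → turbulent. ε/D = 1.4e-06/0.0433 = 3.23e-05; Haaland: 1/√f = -1.8 log₁₀[2.43e-06 + 0.000351] = 6.213, so f = 0.02591.

f ≈ 0.0259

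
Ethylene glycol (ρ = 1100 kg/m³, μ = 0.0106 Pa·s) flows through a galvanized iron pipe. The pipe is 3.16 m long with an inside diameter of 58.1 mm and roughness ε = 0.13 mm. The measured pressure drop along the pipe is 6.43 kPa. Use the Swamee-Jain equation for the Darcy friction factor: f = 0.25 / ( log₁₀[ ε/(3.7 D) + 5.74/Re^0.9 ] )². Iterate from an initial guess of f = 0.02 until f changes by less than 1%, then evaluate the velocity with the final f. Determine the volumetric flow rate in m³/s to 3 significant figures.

Rearranging Darcy-Weisbach: V = √(2·ΔP·D/(f·L·ρ)). With ε/D = 0.00013/0.0581 = 0.00224, iterate starting from f = 0.02:
  f = 0.02 → V = √(2·6430·0.0581/(0.02·3.16·1100)) = 3.278 m/s; Re = ρVD/μ = 1.977e+04; f → 0.0306
  f = 0.0306 → V = 2.65 m/s; Re = 1.598e+04; f → 0.03167
  f = 0.03167 → V = 2.605 m/s; Re = 1.571e+04; f → 0.03176
Converged (Δf/f < 1%). With the final f = 0.03176: V = √(2·6430·0.0581/(0.03176·3.16·1100)) = 2.601 m/s.
Q = V·A = 2.601·(π/4·0.0581²) = 0.006897 m³/s = 0.00690 m³/s.

Q ≈ 0.00690 m³/s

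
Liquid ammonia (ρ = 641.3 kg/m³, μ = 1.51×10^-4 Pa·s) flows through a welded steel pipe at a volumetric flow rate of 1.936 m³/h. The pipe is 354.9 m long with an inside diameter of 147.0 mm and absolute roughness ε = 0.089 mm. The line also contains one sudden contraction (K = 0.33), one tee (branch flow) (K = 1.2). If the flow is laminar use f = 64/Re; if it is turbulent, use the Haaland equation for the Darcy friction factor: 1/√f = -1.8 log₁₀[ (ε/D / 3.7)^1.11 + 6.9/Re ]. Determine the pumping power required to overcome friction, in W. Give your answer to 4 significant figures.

Q = 1.936 m³/h = 1.936/3600 = 0.0005378 m³/s.
Cross-sectional area A = πD²/4 = π(0.147)²/4 = 0.01697 m²; mean velocity V = Q/A = 0.0005378/0.01697 = 0.03169 m/s.
Reynolds number Re = ρVD/μ = 641.3 · 0.03169 · 0.147 / 0.000151 = 1.978e+04.
Re > 4000 → turbulent. Relative roughness ε/D = 8.9e-05/0.147 = 0.000605. Haaland: 1/√f = -1.8 log₁₀[(0.000605/3.7)^1.11 + 6.9/1.978e+04] = -1.8 log₁₀[6.27e-05 + 0.000349] = 6.094, so f = 0.02693.
Total minor-loss coefficient ΣK = 1·0.33 + 1·1.2 = 1.53.
ΔP = [f·L/D + ΣK]·(ρV²/2) = [0.02693·354.9/0.147 + 1.53]·(641.3·0.03169²/2) = [65.01 + 1.53]·0.3219 = 21.42 Pa.
Pumping power P = QΔP = 0.0005378·21.42 = 0.011520 W = 0.01152 W.

P ≈ 0.01152 W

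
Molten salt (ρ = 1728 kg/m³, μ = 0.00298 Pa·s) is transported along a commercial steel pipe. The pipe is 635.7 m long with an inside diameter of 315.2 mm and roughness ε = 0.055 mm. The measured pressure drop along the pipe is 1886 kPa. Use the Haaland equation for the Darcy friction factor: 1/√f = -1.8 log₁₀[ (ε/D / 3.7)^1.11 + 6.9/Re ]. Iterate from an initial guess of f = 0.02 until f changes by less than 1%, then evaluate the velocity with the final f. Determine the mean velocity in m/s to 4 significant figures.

Rearranging Darcy-Weisbach: V = √(2·ΔP·D/(f·L·ρ)). With ε/D = 5.5e-05/0.3152 = 0.000174, iterate starting from f = 0.02:
  f = 0.02 → V = √(2·1.886e+06·0.3152/(0.02·635.7·1728)) = 7.356 m/s; Re = ρVD/μ = 1.345e+06; f → 0.01409
  f = 0.01409 → V = 8.764 m/s; Re = 1.602e+06; f → 0.01399
Converged (Δf/f < 1%). With the final f = 0.01399: V = √(2·1.886e+06·0.3152/(0.01399·635.7·1728)) = 8.797 m/s.

V ≈ 8.797 m/s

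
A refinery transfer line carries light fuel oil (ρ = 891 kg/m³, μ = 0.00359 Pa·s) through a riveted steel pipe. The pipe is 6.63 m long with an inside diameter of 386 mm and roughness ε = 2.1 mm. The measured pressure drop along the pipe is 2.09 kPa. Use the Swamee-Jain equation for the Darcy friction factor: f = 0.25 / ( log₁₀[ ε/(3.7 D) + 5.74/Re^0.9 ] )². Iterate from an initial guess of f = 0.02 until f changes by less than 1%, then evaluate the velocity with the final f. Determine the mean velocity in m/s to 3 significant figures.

V ≈ 2.94 m/s

Rearranging Darcy-Weisbach: V = √(2·ΔP·D/(f·L·ρ)). With ε/D = 0.0021/0.386 = 0.00544, iterate starting from f = 0.02:
  f = 0.02 → V = √(2·2090·0.386/(0.02·6.63·891)) = 3.695 m/s; Re = ρVD/μ = 3.54e+05; f → 0.03153
  f = 0.03153 → V = 2.943 m/s; Re = 2.82e+05; f → 0.03162
Converged (Δf/f < 1%). With the final f = 0.03162: V = √(2·2090·0.386/(0.03162·6.63·891)) = 2.939 m/s.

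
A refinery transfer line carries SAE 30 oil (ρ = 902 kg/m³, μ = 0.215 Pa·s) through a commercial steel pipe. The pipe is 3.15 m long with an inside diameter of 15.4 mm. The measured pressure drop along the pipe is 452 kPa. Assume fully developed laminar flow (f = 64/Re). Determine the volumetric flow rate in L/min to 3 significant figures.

Q ≈ 55.3 L/min

For laminar flow, f = 64/Re with Re = ρVD/μ, so Darcy-Weisbach reduces to ΔP = 32μLV/D². Solving for V: V = ΔP·D²/(32μL) = 4.52e+05·(0.0154)²/(32·0.215·3.15) = 4.946 m/s.
Check: Re = ρVD/μ = 902·4.946·0.0154/0.215 = 319.6 < 2300, so the laminar assumption holds.
Q = V·A = 4.946·(π/4·0.0154²) = 0.0009213 m³/s = 55.3 L/min.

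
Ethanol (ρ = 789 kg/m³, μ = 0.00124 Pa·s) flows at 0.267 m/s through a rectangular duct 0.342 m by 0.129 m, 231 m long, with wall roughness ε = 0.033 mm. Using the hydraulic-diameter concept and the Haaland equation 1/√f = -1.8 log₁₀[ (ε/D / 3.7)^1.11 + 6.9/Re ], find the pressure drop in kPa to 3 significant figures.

Hydraulic diameter D_h = 4A/P = 4·(0.342·0.129)/(2·(0.342+0.129)) = 0.1765/0.942 = 0.1873 m.
Re = ρVD_h/μ = 789·0.267·0.1873/0.00124 = 3.183e+04.
ε/D_h = 3.3e-05/0.1873 = 0.000176; Haaland gives 1/√f = -1.8 log₁₀[1.59e-05+0.000217] = 6.54, so f = 0.02338.
ΔP = f(L/D_h)(ρV²/2) = 0.02338·231/0.1873·28.12 = 810.9 Pa.
ΔP = 0.811 kPa.

ΔP ≈ 0.811 kPa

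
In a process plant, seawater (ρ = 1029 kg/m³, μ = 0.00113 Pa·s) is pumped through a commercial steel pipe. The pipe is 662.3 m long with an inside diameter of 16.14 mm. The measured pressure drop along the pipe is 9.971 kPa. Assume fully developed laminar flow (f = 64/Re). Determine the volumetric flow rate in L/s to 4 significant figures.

Q ≈ 0.02219 L/s

For laminar flow, f = 64/Re with Re = ρVD/μ, so Darcy-Weisbach reduces to ΔP = 32μLV/D². Solving for V: V = ΔP·D²/(32μL) = 9971·(0.01614)²/(32·0.00113·662.3) = 0.1085 m/s.
Check: Re = ρVD/μ = 1029·0.1085·0.01614/0.00113 = 1594 < 2300, so the laminar assumption holds.
Q = V·A = 0.1085·(π/4·0.01614²) = 2.219e-05 m³/s = 0.02219 L/s.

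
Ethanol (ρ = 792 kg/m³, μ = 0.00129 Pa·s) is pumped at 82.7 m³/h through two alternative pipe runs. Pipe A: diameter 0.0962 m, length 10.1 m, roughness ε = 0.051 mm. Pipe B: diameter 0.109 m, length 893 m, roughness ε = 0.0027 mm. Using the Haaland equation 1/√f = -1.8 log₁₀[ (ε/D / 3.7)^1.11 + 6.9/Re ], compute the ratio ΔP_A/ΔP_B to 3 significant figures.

ΔP_A/ΔP_B ≈ 0.0246

Pipe A: V = Q/A = 0.02297/0.007268 = 3.161 m/s; Re = 1.867e+05; ε/D = 0.00053; Haaland → f = 0.0189; ΔP_A = f(L/D)(ρV²/2) = 7851 Pa.
Pipe B: V = Q/A = 0.02297/0.009331 = 2.462 m/s; Re = 1.647e+05; ε/D = 2.48e-05; Haaland → f = 0.01624; ΔP_B = f(L/D)(ρV²/2) = 3.193e+05 Pa.
ΔP_A/ΔP_B = 7851/3.193e+05 = 0.0246.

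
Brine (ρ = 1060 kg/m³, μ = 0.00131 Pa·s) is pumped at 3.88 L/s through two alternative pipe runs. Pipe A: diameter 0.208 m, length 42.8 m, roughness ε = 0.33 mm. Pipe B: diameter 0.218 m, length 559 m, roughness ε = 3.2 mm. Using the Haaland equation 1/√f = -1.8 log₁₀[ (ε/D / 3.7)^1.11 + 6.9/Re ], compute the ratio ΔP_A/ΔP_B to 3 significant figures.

ΔP_A/ΔP_B ≈ 0.0612

Pipe A: V = Q/A = 0.00388/0.03398 = 0.1142 m/s; Re = 1.922e+04; ε/D = 0.00159; Haaland → f = 0.02893; ΔP_A = f(L/D)(ρV²/2) = 41.14 Pa.
Pipe B: V = Q/A = 0.00388/0.03733 = 0.104 m/s; Re = 1.834e+04; ε/D = 0.0147; Haaland → f = 0.0458; ΔP_B = f(L/D)(ρV²/2) = 672.6 Pa.
ΔP_A/ΔP_B = 41.14/672.6 = 0.0612.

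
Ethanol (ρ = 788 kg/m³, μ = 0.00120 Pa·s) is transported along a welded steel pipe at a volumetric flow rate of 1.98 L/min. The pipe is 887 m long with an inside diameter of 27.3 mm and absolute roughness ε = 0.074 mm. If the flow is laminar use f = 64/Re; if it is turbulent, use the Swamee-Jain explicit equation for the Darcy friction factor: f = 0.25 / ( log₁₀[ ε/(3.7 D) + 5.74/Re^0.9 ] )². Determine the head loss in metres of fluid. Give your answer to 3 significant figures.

Q = 1.98 L/min = 1.98/60000 = 3.3e-05 m³/s.
Cross-sectional area A = πD²/4 = π(0.0273)²/4 = 0.0005853 m²; mean velocity V = Q/A = 3.3e-05/0.0005853 = 0.05638 m/s.
Reynolds number Re = ρVD/μ = 788 · 0.05638 · 0.0273 / 0.0012 = 1011.
Re < 2300 → laminar flow, so f = 64/Re = 64/1011 = 0.06332 (the turbulent correlation is not needed).
Darcy-Weisbach: ΔP = f(L/D)(ρV²/2) = 0.06332·(887/0.0273)·(788·0.05638²/2) = 0.06332·3.249e+04·1.252 = 2576 Pa.
Head loss h_f = ΔP/(ρg) = 2576/(788·9.81) = 0.333 m.

h_f ≈ 0.333 m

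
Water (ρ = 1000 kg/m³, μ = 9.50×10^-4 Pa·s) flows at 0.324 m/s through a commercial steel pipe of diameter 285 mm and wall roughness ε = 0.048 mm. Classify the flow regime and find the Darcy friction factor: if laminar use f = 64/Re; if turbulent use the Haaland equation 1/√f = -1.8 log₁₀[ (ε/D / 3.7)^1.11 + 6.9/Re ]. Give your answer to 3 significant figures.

Re = ρVD/μ = 1000·0.324·0.285/0.00095 = 9.72e+04.
Re > 4000 → turbulent. ε/D = 4.8e-05/0.285 = 0.000168; Haaland: 1/√f = -1.8 log₁₀[1.52e-05 + 7.1e-05] = 7.317, so f = 0.01868.

f ≈ 0.0187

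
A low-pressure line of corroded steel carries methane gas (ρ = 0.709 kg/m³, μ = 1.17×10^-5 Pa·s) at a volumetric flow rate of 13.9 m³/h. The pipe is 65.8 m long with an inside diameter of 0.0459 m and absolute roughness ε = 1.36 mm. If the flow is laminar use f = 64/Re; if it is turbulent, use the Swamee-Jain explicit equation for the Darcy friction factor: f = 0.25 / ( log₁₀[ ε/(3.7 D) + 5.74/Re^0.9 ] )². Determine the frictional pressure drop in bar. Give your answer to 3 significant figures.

Q = 13.9 m³/h = 13.9/3600 = 0.003861 m³/s.
Cross-sectional area A = πD²/4 = π(0.0459)²/4 = 0.001655 m²; mean velocity V = Q/A = 0.003861/0.001655 = 2.333 m/s.
Reynolds number Re = ρVD/μ = 0.709 · 2.333 · 0.0459 / 1.17e-05 = 6490.
Re > 4000 → turbulent. Relative roughness ε/D = 0.00136/0.0459 = 0.0296. Swamee-Jain: f = 0.25/(log₁₀[0.0296/3.7 + 5.74/6490^0.9])² = 0.25/(log₁₀[0.00801 + 0.00213])² = 0.25/(-1.994)² = 0.06287.
Darcy-Weisbach: ΔP = f(L/D)(ρV²/2) = 0.06287·(65.8/0.0459)·(0.709·2.333²/2) = 0.06287·1434·1.93 = 174 Pa.
ΔP = 174 Pa = 0.00174 bar.

ΔP ≈ 0.00174 bar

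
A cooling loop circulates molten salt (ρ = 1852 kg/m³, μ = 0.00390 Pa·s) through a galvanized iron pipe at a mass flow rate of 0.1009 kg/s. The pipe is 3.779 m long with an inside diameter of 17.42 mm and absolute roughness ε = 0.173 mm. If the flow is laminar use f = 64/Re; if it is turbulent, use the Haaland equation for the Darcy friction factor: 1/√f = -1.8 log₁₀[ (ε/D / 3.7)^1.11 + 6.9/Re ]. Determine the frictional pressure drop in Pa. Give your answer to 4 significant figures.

A = πD²/4 = π(0.01742)²/4 = 0.0002383 m²; mean velocity V = ṁ/(ρA) = 0.1009/(1852 · 0.0002383) = 0.2286 m/s.
Reynolds number Re = ρVD/μ = 1852 · 0.2286 · 0.01742 / 0.0039 = 1891.
Re < 2300 → laminar flow, so f = 64/Re = 64/1891 = 0.03384 (the turbulent correlation is not needed).
Darcy-Weisbach: ΔP = f(L/D)(ρV²/2) = 0.03384·(3.779/0.01742)·(1852·0.2286²/2) = 0.03384·216.9·48.39 = 355.3 Pa.

ΔP ≈ 355.3 Pa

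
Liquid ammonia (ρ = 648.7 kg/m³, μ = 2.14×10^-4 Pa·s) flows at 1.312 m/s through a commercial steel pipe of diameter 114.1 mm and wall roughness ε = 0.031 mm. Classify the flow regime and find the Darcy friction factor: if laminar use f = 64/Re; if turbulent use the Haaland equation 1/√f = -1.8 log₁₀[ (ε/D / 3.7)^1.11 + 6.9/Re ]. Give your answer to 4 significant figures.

f ≈ 0.01603

Re = ρVD/μ = 648.7·1.312·0.1141/0.000214 = 4.538e+05.
Re > 4000 → turbulent. ε/D = 3.1e-05/0.1141 = 0.000272; Haaland: 1/√f = -1.8 log₁₀[2.58e-05 + 1.52e-05] = 7.897, so f = 0.01603.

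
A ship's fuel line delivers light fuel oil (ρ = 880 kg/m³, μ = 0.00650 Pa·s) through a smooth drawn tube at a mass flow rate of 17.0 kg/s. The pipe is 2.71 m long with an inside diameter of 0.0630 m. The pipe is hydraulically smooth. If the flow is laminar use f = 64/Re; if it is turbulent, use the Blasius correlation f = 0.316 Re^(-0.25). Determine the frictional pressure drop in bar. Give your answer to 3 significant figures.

ΔP ≈ 0.151 bar

A = πD²/4 = π(0.063)²/4 = 0.003117 m²; mean velocity V = ṁ/(ρA) = 17/(880 · 0.003117) = 6.197 m/s.
Reynolds number Re = ρVD/μ = 880 · 6.197 · 0.063 / 0.0065 = 5.286e+04.
Re > 4000 → turbulent. Smooth-pipe (Blasius): f = 0.316 Re^(-0.25) = 0.316/(5.286e+04)^0.25 = 0.02084.
Darcy-Weisbach: ΔP = f(L/D)(ρV²/2) = 0.02084·(2.71/0.063)·(880·6.197²/2) = 0.02084·43.02·1.69e+04 = 1.515e+04 Pa.
ΔP = 1.515e+04 Pa = 0.151 bar.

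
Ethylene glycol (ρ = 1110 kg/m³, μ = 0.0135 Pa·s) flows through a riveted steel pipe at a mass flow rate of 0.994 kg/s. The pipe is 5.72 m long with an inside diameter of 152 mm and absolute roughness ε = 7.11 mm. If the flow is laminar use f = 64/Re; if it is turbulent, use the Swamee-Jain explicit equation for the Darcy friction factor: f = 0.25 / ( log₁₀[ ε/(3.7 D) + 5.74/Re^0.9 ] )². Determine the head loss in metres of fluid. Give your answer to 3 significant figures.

A = πD²/4 = π(0.152)²/4 = 0.01815 m²; mean velocity V = ṁ/(ρA) = 0.994/(1110 · 0.01815) = 0.04935 m/s.
Reynolds number Re = ρVD/μ = 1110 · 0.04935 · 0.152 / 0.0135 = 616.8.
Re < 2300 → laminar flow, so f = 64/Re = 64/616.8 = 0.1038 (the turbulent correlation is not needed).
Darcy-Weisbach: ΔP = f(L/D)(ρV²/2) = 0.1038·(5.72/0.152)·(1110·0.04935²/2) = 0.1038·37.63·1.352 = 5.278 Pa.
Head loss h_f = ΔP/(ρg) = 5.278/(1110·9.81) = 4.85×10^-4 m.

h_f ≈ 4.85×10^-4 m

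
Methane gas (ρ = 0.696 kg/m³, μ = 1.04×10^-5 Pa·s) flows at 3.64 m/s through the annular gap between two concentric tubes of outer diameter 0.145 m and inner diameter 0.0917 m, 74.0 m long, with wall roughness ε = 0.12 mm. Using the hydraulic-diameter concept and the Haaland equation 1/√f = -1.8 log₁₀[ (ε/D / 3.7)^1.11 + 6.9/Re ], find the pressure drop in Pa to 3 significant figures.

ΔP ≈ 206 Pa

Hydraulic diameter D_h = 4A/P = D_o - D_i = 0.145 - 0.0917 = 0.0533 m.
Re = ρVD_h/μ = 0.696·3.64·0.0533/1.04e-05 = 1.298e+04.
ε/D_h = 0.00012/0.0533 = 0.00225; Haaland gives 1/√f = -1.8 log₁₀[0.000269+0.000531] = 5.574, so f = 0.03219.
ΔP = f(L/D_h)(ρV²/2) = 0.03219·74/0.0533·4.611 = 206.1 Pa.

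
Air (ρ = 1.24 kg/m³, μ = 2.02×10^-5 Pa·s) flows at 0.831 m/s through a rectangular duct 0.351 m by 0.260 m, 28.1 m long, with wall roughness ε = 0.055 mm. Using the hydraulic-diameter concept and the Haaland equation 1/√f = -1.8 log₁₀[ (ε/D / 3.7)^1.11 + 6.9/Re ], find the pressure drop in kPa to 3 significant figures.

ΔP ≈ 0.00112 kPa

Hydraulic diameter D_h = 4A/P = 4·(0.351·0.26)/(2·(0.351+0.26)) = 0.365/1.222 = 0.2987 m.
Re = ρVD_h/μ = 1.24·0.831·0.2987/2.02e-05 = 1.524e+04.
ε/D_h = 5.5e-05/0.2987 = 0.000184; Haaland gives 1/√f = -1.8 log₁₀[1.67e-05+0.000453] = 5.991, so f = 0.02786.
ΔP = f(L/D_h)(ρV²/2) = 0.02786·28.1/0.2987·0.4281 = 1.122 Pa.
ΔP = 0.00112 kPa.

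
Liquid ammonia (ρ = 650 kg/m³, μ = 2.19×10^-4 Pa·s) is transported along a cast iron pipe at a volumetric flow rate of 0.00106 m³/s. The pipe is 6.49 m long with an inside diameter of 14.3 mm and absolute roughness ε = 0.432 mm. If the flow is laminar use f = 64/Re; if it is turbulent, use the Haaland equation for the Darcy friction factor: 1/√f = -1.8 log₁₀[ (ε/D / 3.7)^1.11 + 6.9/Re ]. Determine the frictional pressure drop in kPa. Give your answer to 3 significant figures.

ΔP ≈ 370 kPa

Cross-sectional area A = πD²/4 = π(0.0143)²/4 = 0.0001606 m²; mean velocity V = Q/A = 0.00106/0.0001606 = 6.6 m/s.
Reynolds number Re = ρVD/μ = 650 · 6.6 · 0.0143 / 0.000219 = 2.801e+05.
Re > 4000 → turbulent. Relative roughness ε/D = 0.000432/0.0143 = 0.0302. Haaland: 1/√f = -1.8 log₁₀[(0.0302/3.7)^1.11 + 6.9/2.801e+05] = -1.8 log₁₀[0.00481 + 2.46e-05] = 4.168, so f = 0.05756.
Darcy-Weisbach: ΔP = f(L/D)(ρV²/2) = 0.05756·(6.49/0.0143)·(650·6.6²/2) = 0.05756·453.8·1.416e+04 = 3.699e+05 Pa.
ΔP = 3.699e+05 Pa = 370 kPa.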